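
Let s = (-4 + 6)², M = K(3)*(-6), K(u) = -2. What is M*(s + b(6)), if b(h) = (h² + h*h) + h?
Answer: 984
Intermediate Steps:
b(h) = h + 2*h² (b(h) = (h² + h²) + h = 2*h² + h = h + 2*h²)
M = 12 (M = -2*(-6) = 12)
s = 4 (s = 2² = 4)
M*(s + b(6)) = 12*(4 + 6*(1 + 2*6)) = 12*(4 + 6*(1 + 12)) = 12*(4 + 6*13) = 12*(4 + 78) = 12*82 = 984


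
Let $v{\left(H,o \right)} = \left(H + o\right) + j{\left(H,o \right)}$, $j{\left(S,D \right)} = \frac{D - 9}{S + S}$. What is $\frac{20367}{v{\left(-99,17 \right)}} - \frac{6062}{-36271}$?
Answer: $- \frac{2357586409}{9503002} \approx -248.09$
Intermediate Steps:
$j{\left(S,D \right)} = \frac{-9 + D}{2 S}$
$v{\left(H,o \right)} = H + o + \frac{-9 + o}{2 H}$ ($v{\left(H,o \right)} = \left(H + o\right) + \frac{-9 + o}{2 H} = H + o + \frac{-9 + o}{2 H}$)
$\frac{20367}{v{\left(-99,17 \right)}} - \frac{6062}{-36271} = \frac{20367}{\frac{1}{2} \frac{1}{-99} \left(-9 + 17 + 2 \left(-99\right) \left(-99 + 17\right)\right)} - \frac{6062}{-36271} = \frac{20367}{\frac{1}{2} \left(- \frac{1}{99}\right) \left(-9 + 17 + 2 \left(-99\right) \left(-82\right)\right)} - - \frac{6062}{36271} = \frac{20367}{\frac{1}{2} \left(- \frac{1}{99}\right) \left(-9 + 17 + 16236\right)} + \frac{6062}{36271} = \frac{20367}{\frac{1}{2} \left(- \frac{1}{99}\right) 16244} + \frac{6062}{36271} = \frac{20367}{- \frac{8122}{99}} + \frac{6062}{36271} = 20367 \left(- \frac{99}{8122}\right) + \frac{6062}{36271} = - \frac{65043}{262} + \frac{6062}{36271} = - \frac{2357586409}{9503002}$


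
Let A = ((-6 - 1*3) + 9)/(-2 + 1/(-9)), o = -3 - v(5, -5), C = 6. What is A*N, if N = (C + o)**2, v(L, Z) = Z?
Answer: 0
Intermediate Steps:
o = 2 (o = -3 - 1*(-5) = -3 + 5 = 2)
A = 0 (A = ((-6 - 3) + 9)/(-2 - 1/9) = (-9 + 9)/(-19/9) = 0*(-9/19) = 0)
N = 64 (N = (6 + 2)**2 = 8**2 = 64)
A*N = 0*64 = 0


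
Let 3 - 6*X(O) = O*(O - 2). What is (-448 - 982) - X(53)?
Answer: -980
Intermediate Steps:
X(O) = 1/2 - O*(-2 + O)/6 (X(O) = 1/2 - O*(O - 2)/6 = 1/2 - O*(-2 + O)/6)
(-448 - 982) - X(53) = (-448 - 982) - (1/2 - 1/6*53**2 + (1/3)*53) = -1430 - (1/2 - 1/6*2809 + 53/3) = -1430 - (1/2 - 2809/6 + 53/3) = -1430 - 1*(-450) = -1430 + 450 = -980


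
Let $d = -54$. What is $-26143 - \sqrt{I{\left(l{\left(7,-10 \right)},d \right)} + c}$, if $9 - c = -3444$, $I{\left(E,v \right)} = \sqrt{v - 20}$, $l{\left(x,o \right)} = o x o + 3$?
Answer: $-26143 - \sqrt{3453 + i \sqrt{74}} \approx -26202.0 - 0.073196 i$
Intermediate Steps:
$l{\left(x,o \right)} = 3 + x o^{2}$ ($l{\left(x,o \right)} = x o^{2} + 3 = 3 + x o^{2}$)
$I{\left(E,v \right)} = \sqrt{-20 + v}$
$c = 3453$ ($c = 9 - -3444 = 9 + 3444 = 3453$)
$-26143 - \sqrt{I{\left(l{\left(7,-10 \right)},d \right)} + c} = -26143 - \sqrt{\sqrt{-20 - 54} + 3453} = -26143 - \sqrt{\sqrt{-74} + 3453} = -26143 - \sqrt{i \sqrt{74} + 3453} = -26143 - \sqrt{3453 + i \sqrt{74}}$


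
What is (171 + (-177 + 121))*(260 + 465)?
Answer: 83375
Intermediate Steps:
(171 + (-177 + 121))*(260 + 465) = (171 - 56)*725 = 115*725 = 83375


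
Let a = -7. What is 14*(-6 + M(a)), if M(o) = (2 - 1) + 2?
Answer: -42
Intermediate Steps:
M(o) = 3 (M(o) = 1 + 2 = 3)
14*(-6 + M(a)) = 14*(-6 + 3) = 14*(-3) = -42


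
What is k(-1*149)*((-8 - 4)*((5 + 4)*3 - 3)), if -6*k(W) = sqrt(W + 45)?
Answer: 96*I*sqrt(26) ≈ 489.51*I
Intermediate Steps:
k(W) = -sqrt(45 + W)/6 (k(W) = -sqrt(W + 45)/6 = -sqrt(45 + W)/6)
k(-1*149)*((-8 - 4)*((5 + 4)*3 - 3)) = (-sqrt(45 - 1*149)/6)*((-8 - 4)*((5 + 4)*3 - 3)) = (-sqrt(45 - 149)/6)*(-12*(9*3 - 3)) = (-I*sqrt(26)/3)*(-12*(27 - 3)) = (-I*sqrt(26)/3)*(-12*24) = -I*sqrt(26)/3*(-288) = 96*I*sqrt(26)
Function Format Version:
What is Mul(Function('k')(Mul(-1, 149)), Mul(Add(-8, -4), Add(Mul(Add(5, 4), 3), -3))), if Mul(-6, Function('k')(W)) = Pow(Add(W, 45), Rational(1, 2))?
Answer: Mul(96, I, Pow(26, Rational(1, 2))) ≈ Mul(489.51, I)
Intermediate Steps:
Function('k')(W) = Mul(Rational(-1, 6), Pow(Add(45, W), Rational(1, 2))) (Function('k')(W) = Mul(Rational(-1, 6), Pow(Add(W, 45), Rational(1, 2))) = Mul(Rational(-1, 6), Pow(Add(45, W), Rational(1, 2))))
Mul(Function('k')(Mul(-1, 149)), Mul(Add(-8, -4), Add(Mul(Add(5, 4), 3), -3))) = Mul(Mul(Rational(-1, 6), Pow(Add(45, Mul(-1, 149)), Rational(1, 2))), Mul(Add(-8, -4), Add(Mul(Add(5, 4), 3), -3))) = Mul(Mul(Rational(-1, 6), Pow(Add(45, -149), Rational(1, 2))), Mul(-12, Add(Mul(9, 3), -3))) = Mul(Mul(Rational(-1, 6), Pow(-104, Rational(1, 2))), Mul(-12, Add(27, -3))) = Mul(Mul(Rational(-1, 6), Mul(2, I, Pow(26, Rational(1, 2)))), Mul(-12, 24)) = Mul(Mul(Rational(-1, 3), I, Pow(26, Rational(1, 2))), -288) = Mul(96, I, Pow(26, Rational(1, 2)))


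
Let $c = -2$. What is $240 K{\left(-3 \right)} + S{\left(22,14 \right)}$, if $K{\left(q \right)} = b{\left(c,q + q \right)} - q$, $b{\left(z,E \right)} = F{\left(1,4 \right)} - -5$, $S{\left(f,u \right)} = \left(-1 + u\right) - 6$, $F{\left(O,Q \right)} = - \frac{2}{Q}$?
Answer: $1807$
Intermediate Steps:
$S{\left(f,u \right)} = -7 + u$
$b{\left(z,E \right)} = \frac{9}{2}$ ($b{\left(z,E \right)} = - \frac{2}{4} - -5 = \left(-2\right) \frac{1}{4} + 5 = - \frac{1}{2} + 5 = \frac{9}{2}$)
$K{\left(q \right)} = \frac{9}{2} - q$
$240 K{\left(-3 \right)} + S{\left(22,14 \right)} = 240 \left(\frac{9}{2} - -3\right) + \left(-7 + 14\right) = 240 \left(\frac{9}{2} + 3\right) + 7 = 240 \cdot \frac{15}{2} + 7 = 1800 + 7 = 1807$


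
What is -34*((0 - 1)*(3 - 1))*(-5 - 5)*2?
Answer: -1360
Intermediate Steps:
-34*((0 - 1)*(3 - 1))*(-5 - 5)*2 = -34*-1*2*(-10)*2 = -34*(-2*(-10))*2 = -680*2 = -34*40 = -1360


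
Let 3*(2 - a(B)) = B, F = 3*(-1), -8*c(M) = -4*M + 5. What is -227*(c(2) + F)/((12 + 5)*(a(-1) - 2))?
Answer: 14301/136 ≈ 105.15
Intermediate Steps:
c(M) = -5/8 + M/2 (c(M) = -(-4*M + 5)/8 = -(5 - 4*M)/8 = -5/8 + M/2)
F = -3
a(B) = 2 - B/3
-227*(c(2) + F)/((12 + 5)*(a(-1) - 2)) = -227*((-5/8 + (1/2)*2) - 3)/((12 + 5)*((2 - 1/3*(-1)) - 2)) = -227*((-5/8 + 1) - 3)/(17*((2 + 1/3) - 2)) = -227*(3/8 - 3)/(17*(7/3 - 2)) = -(-4767)/(8*(17*(1/3))) = -(-4767)/(8*17/3) = -(-4767)*3/(8*17) = -227*(-63/136) = 14301/136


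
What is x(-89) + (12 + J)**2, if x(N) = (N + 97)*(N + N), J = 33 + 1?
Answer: 692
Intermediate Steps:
J = 34
x(N) = 2*N*(97 + N) (x(N) = (97 + N)*(2*N) = 2*N*(97 + N))
x(-89) + (12 + J)**2 = 2*(-89)*(97 - 89) + (12 + 34)**2 = 2*(-89)*8 + 46**2 = -1424 + 2116 = 692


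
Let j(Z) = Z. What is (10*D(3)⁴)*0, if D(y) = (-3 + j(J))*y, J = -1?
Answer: 0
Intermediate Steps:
D(y) = -4*y (D(y) = (-3 - 1)*y = -4*y)
(10*D(3)⁴)*0 = (10*(-4*3)⁴)*0 = (10*(-12)⁴)*0 = (10*20736)*0 = 207360*0 = 0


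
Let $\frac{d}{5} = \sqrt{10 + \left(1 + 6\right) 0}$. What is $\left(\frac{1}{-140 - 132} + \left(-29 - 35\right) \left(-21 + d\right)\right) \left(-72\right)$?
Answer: $- \frac{3290103}{34} + 23040 \sqrt{10} \approx -23909.0$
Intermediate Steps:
$d = 5 \sqrt{10}$ ($d = 5 \sqrt{10 + \left(1 + 6\right) 0} = 5 \sqrt{10 + 7 \cdot 0} = 5 \sqrt{10 + 0} = 5 \sqrt{10} \approx 15.811$)
$\left(\frac{1}{-140 - 132} + \left(-29 - 35\right) \left(-21 + d\right)\right) \left(-72\right) = \left(\frac{1}{-140 - 132} + \left(-29 - 35\right) \left(-21 + 5 \sqrt{10}\right)\right) \left(-72\right) = \left(\frac{1}{-272} - 64 \left(-21 + 5 \sqrt{10}\right)\right) \left(-72\right) = \left(- \frac{1}{272} + \left(1344 - 320 \sqrt{10}\right)\right) \left(-72\right) = \left(\frac{365567}{272} - 320 \sqrt{10}\right) \left(-72\right) = - \frac{3290103}{34} + 23040 \sqrt{10}$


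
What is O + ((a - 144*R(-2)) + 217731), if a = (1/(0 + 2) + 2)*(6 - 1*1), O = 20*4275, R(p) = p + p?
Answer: 607639/2 ≈ 3.0382e+5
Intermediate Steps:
R(p) = 2*p
O = 85500
a = 25/2 (a = (1/2 + 2)*(6 - 1) = (1/2 + 2)*5 = (5/2)*5 = 25/2 ≈ 12.500)
O + ((a - 144*R(-2)) + 217731) = 85500 + ((25/2 - 288*(-2)) + 217731) = 85500 + ((25/2 - 144*(-4)) + 217731) = 85500 + ((25/2 + 576) + 217731) = 85500 + (1177/2 + 217731) = 85500 + 436639/2 = 607639/2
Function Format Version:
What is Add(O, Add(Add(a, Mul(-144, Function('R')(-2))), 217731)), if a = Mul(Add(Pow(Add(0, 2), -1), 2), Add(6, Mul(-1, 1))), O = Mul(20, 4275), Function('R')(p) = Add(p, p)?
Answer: Rational(607639, 2) ≈ 3.0382e+5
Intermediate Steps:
Function('R')(p) = Mul(2, p)
O = 85500
a = Rational(25, 2) (a = Mul(Add(Pow(2, -1), 2), Add(6, -1)) = Mul(Add(Rational(1, 2), 2), 5) = Mul(Rational(5, 2), 5) = Rational(25, 2) ≈ 12.500)
Add(O, Add(Add(a, Mul(-144, Function('R')(-2))), 217731)) = Add(85500, Add(Add(Rational(25, 2), Mul(-144, Mul(2, -2))), 217731)) = Add(85500, Add(Add(Rational(25, 2), Mul(-144, -4)), 217731)) = Add(85500, Add(Add(Rational(25, 2), 576), 217731)) = Add(85500, Add(Rational(1177, 2), 217731)) = Add(85500, Rational(436639, 2)) = Rational(607639, 2)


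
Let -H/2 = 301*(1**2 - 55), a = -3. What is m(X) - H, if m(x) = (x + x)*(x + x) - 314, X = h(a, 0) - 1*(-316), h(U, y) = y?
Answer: 366602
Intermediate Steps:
X = 316 (X = 0 - 1*(-316) = 0 + 316 = 316)
m(x) = -314 + 4*x**2 (m(x) = (2*x)*(2*x) - 314 = 4*x**2 - 314 = -314 + 4*x**2)
H = 32508 (H = -602*(1**2 - 55) = -602*(1 - 55) = -602*(-54) = -2*(-16254) = 32508)
m(X) - H = (-314 + 4*316**2) - 1*32508 = (-314 + 4*99856) - 32508 = (-314 + 399424) - 32508 = 399110 - 32508 = 366602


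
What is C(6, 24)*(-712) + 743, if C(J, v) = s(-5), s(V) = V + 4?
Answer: 1455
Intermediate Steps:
s(V) = 4 + V
C(J, v) = -1 (C(J, v) = 4 - 5 = -1)
C(6, 24)*(-712) + 743 = -1*(-712) + 743 = 712 + 743 = 1455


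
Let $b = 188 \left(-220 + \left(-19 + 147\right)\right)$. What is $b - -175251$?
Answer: $157955$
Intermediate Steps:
$b = -17296$ ($b = 188 \left(-220 + 128\right) = 188 \left(-92\right) = -17296$)
$b - -175251 = -17296 - -175251 = -17296 + 175251 = 157955$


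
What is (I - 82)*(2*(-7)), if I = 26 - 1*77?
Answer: 1862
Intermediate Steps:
I = -51 (I = 26 - 77 = -51)
(I - 82)*(2*(-7)) = (-51 - 82)*(2*(-7)) = -133*(-14) = 1862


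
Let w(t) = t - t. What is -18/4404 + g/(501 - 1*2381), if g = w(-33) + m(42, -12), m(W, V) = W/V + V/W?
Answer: -20029/9659440 ≈ -0.0020735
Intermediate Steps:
w(t) = 0
m(W, V) = V/W + W/V
g = -53/14 (g = 0 + (-12/42 + 42/(-12)) = 0 + (-12*1/42 + 42*(-1/12)) = 0 + (-2/7 - 7/2) = 0 - 53/14 = -53/14 ≈ -3.7857)
-18/4404 + g/(501 - 1*2381) = -18/4404 - 53/(14*(501 - 1*2381)) = -18*1/4404 - 53/(14*(501 - 2381)) = -3/734 - 53/14/(-1880) = -3/734 - 53/14*(-1/1880) = -3/734 + 53/26320 = -20029/9659440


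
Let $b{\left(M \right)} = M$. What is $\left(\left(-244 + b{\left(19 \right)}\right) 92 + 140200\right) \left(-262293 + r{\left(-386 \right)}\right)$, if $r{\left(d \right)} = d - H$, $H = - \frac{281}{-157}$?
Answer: $- \frac{4928285638000}{157} \approx -3.139 \cdot 10^{10}$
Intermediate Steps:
$H = \frac{281}{157}$ ($H = \left(-281\right) \left(- \frac{1}{157}\right) = \frac{281}{157} \approx 1.7898$)
$r{\left(d \right)} = - \frac{281}{157} + d$ ($r{\left(d \right)} = d - \frac{281}{157} = - \frac{281}{157} + d$)
$\left(\left(-244 + b{\left(19 \right)}\right) 92 + 140200\right) \left(-262293 + r{\left(-386 \right)}\right) = \left(\left(-244 + 19\right) 92 + 140200\right) \left(-262293 - \frac{60883}{157}\right) = \left(\left(-225\right) 92 + 140200\right) \left(-262293 - \frac{60883}{157}\right) = \left(-20700 + 140200\right) \left(- \frac{41240884}{157}\right) = 119500 \left(- \frac{41240884}{157}\right) = - \frac{4928285638000}{157}$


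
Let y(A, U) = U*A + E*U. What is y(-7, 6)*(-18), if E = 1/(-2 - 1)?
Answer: 792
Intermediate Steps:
E = -⅓ (E = 1/(-3) = -⅓ ≈ -0.33333)
y(A, U) = -U/3 + A*U (y(A, U) = U*A - U/3 = A*U - U/3 = -U/3 + A*U)
y(-7, 6)*(-18) = (6*(-⅓ - 7))*(-18) = (6*(-22/3))*(-18) = -44*(-18) = 792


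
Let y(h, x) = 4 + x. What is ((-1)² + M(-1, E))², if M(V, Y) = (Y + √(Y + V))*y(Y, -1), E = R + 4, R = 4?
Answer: 688 + 150*√7 ≈ 1084.9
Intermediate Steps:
E = 8 (E = 4 + 4 = 8)
M(V, Y) = 3*Y + 3*√(V + Y) (M(V, Y) = (Y + √(Y + V))*(4 - 1) = (Y + √(V + Y))*3 = 3*Y + 3*√(V + Y))
((-1)² + M(-1, E))² = ((-1)² + (3*8 + 3*√(-1 + 8)))² = (1 + (24 + 3*√7))² = (25 + 3*√7)²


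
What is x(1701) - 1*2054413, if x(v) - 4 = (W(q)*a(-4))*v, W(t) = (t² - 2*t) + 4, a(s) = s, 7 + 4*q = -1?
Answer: -2136057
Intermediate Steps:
q = -2 (q = -7/4 + (¼)*(-1) = -7/4 - ¼ = -2)
W(t) = 4 + t² - 2*t
x(v) = 4 - 48*v (x(v) = 4 + ((4 + (-2)² - 2*(-2))*(-4))*v = 4 + ((4 + 4 + 4)*(-4))*v = 4 + (12*(-4))*v = 4 - 48*v)
x(1701) - 1*2054413 = (4 - 48*1701) - 1*2054413 = (4 - 81648) - 2054413 = -81644 - 2054413 = -2136057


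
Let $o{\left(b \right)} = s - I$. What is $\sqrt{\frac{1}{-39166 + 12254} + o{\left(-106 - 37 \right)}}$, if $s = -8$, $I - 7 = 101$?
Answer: $\frac{i \sqrt{6243586}}{232} \approx 10.77 i$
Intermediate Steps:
$I = 108$ ($I = 7 + 101 = 108$)
$o{\left(b \right)} = -116$ ($o{\left(b \right)} = -8 - 108 = -116$)
$\sqrt{\frac{1}{-39166 + 12254} + o{\left(-106 - 37 \right)}} = \sqrt{\frac{1}{-39166 + 12254} - 116} = \sqrt{\frac{1}{-26912} - 116} = \sqrt{- \frac{1}{26912} - 116} = \sqrt{- \frac{3121793}{26912}} = \frac{i \sqrt{6243586}}{232}$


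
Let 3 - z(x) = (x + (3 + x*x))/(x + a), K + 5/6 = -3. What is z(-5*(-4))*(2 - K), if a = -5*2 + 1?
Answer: -2275/11 ≈ -206.82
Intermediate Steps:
a = -9 (a = -10 + 1 = -9)
K = -23/6 (K = -⅚ - 3 = -23/6 ≈ -3.8333)
z(x) = 3 - (3 + x + x²)/(-9 + x) (z(x) = 3 - (x + (3 + x*x))/(x - 9) = 3 - (x + (3 + x²))/(-9 + x) = 3 - (3 + x + x²)/(-9 + x))
z(-5*(-4))*(2 - K) = ((-30 - (-5*(-4))² + 2*(-5*(-4)))/(-9 - 5*(-4)))*(2 - 1*(-23/6)) = ((-30 - 1*20² + 2*20)/(-9 + 20))*(2 + 23/6) = ((-30 - 1*400 + 40)/11)*(35/6) = ((-30 - 400 + 40)/11)*(35/6) = ((1/11)*(-390))*(35/6) = -390/11*35/6 = -2275/11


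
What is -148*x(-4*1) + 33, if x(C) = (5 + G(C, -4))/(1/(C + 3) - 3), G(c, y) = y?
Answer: 70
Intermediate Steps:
x(C) = 1/(-3 + 1/(3 + C)) (x(C) = (5 - 4)/(1/(C + 3) - 3) = 1/(1/(3 + C) - 3) = 1/(-3 + 1/(3 + C)))
-148*x(-4*1) + 33 = -148*(-3 - (-4))/(8 + 3*(-4*1)) + 33 = -148*(-3 - 1*(-4))/(8 + 3*(-4)) + 33 = -148*(-3 + 4)/(8 - 12) + 33 = -148/(-4) + 33 = -(-37) + 33 = -148*(-1/4) + 33 = 37 + 33 = 70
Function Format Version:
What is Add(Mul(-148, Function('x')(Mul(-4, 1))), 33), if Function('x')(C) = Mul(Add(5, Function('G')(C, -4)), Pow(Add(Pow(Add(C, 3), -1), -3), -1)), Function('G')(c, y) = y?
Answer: 70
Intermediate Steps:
Function('x')(C) = Pow(Add(-3, Pow(Add(3, C), -1)), -1) (Function('x')(C) = Mul(Add(5, -4), Pow(Add(Pow(Add(C, 3), -1), -3), -1)) = Mul(1, Pow(Add(Pow(Add(3, C), -1), -3), -1)) = Mul(1, Pow(Add(-3, Pow(Add(3, C), -1)), -1)) = Pow(Add(-3, Pow(Add(3, C), -1)), -1))
Add(Mul(-148, Function('x')(Mul(-4, 1))), 33) = Add(Mul(-148, Mul(Pow(Add(8, Mul(3, Mul(-4, 1))), -1), Add(-3, Mul(-1, Mul(-4, 1))))), 33) = Add(Mul(-148, Mul(Pow(Add(8, Mul(3, -4)), -1), Add(-3, Mul(-1, -4)))), 33) = Add(Mul(-148, Mul(Pow(Add(8, -12), -1), Add(-3, 4))), 33) = Add(Mul(-148, Mul(Pow(-4, -1), 1)), 33) = Add(Mul(-148, Mul(Rational(-1, 4), 1)), 33) = Add(Mul(-148, Rational(-1, 4)), 33) = Add(37, 33) = 70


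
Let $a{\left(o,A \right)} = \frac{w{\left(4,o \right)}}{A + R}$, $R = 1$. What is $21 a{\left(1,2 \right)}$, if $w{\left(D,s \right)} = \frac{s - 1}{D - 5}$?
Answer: $0$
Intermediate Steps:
$w{\left(D,s \right)} = \frac{-1 + s}{-5 + D}$
$a{\left(o,A \right)} = \frac{1 - o}{1 + A}$ ($a{\left(o,A \right)} = \frac{\frac{1}{-5 + 4} \left(-1 + o\right)}{A + 1} = \frac{\frac{1}{-1} \left(-1 + o\right)}{1 + A} = \frac{\left(-1\right) \left(-1 + o\right)}{1 + A} = \frac{1 - o}{1 + A}$)
$21 a{\left(1,2 \right)} = 21 \frac{1 - 1}{1 + 2} = 21 \frac{1 - 1}{3} = 21 \cdot \frac{1}{3} \cdot 0 = 21 \cdot 0 = 0$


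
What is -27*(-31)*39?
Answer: 32643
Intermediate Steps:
-27*(-31)*39 = 837*39 = 32643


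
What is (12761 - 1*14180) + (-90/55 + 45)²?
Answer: 55830/121 ≈ 461.40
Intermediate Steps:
(12761 - 1*14180) + (-90/55 + 45)² = (12761 - 14180) + (-90*1/55 + 45)² = -1419 + (-18/11 + 45)² = -1419 + (477/11)² = -1419 + 227529/121 = 55830/121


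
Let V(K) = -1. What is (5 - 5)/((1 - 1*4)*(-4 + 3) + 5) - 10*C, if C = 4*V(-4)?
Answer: 40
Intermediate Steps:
C = -4 (C = 4*(-1) = -4)
(5 - 5)/((1 - 1*4)*(-4 + 3) + 5) - 10*C = (5 - 5)/((1 - 1*4)*(-4 + 3) + 5) - 10*(-4) = 0/((1 - 4)*(-1) + 5) + 40 = 0/(-3*(-1) + 5) + 40 = 0/(3 + 5) + 40 = 0/8 + 40 = 0*(1/8) + 40 = 0 + 40 = 40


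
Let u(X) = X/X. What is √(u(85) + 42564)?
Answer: √42565 ≈ 206.31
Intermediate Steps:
u(X) = 1
√(u(85) + 42564) = √(1 + 42564) = √42565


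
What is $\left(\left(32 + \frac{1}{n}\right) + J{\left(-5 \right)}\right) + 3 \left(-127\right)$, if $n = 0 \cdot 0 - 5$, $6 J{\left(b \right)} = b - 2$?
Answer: $- \frac{10511}{30} \approx -350.37$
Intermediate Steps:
$J{\left(b \right)} = - \frac{1}{3} + \frac{b}{6}$ ($J{\left(b \right)} = \frac{b - 2}{6} = \frac{-2 + b}{6} = - \frac{1}{3} + \frac{b}{6}$)
$n = -5$ ($n = 0 - 5 = -5$)
$\left(\left(32 + \frac{1}{n}\right) + J{\left(-5 \right)}\right) + 3 \left(-127\right) = \left(\left(32 + \frac{1}{-5}\right) + \left(- \frac{1}{3} + \frac{1}{6} \left(-5\right)\right)\right) + 3 \left(-127\right) = \left(\left(32 - \frac{1}{5}\right) - \frac{7}{6}\right) - 381 = \left(\frac{159}{5} - \frac{7}{6}\right) - 381 = \frac{919}{30} - 381 = - \frac{10511}{30}$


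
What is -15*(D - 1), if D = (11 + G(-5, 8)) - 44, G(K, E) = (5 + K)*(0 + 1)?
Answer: 510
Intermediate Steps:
G(K, E) = 5 + K (G(K, E) = (5 + K)*1 = 5 + K)
D = -33 (D = (11 + (5 - 5)) - 44 = (11 + 0) - 44 = 11 - 44 = -33)
-15*(D - 1) = -15*(-33 - 1) = -15*(-34) = 510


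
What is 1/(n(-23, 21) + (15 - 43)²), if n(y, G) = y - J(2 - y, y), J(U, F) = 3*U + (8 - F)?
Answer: 1/655 ≈ 0.0015267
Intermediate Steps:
J(U, F) = 8 - F + 3*U
n(y, G) = -14 + 5*y (n(y, G) = y - (8 - y + 3*(2 - y)) = y - (8 - y + (6 - 3*y)) = y - (14 - 4*y) = y + (-14 + 4*y) = -14 + 5*y)
1/(n(-23, 21) + (15 - 43)²) = 1/((-14 + 5*(-23)) + (15 - 43)²) = 1/((-14 - 115) + (-28)²) = 1/(-129 + 784) = 1/655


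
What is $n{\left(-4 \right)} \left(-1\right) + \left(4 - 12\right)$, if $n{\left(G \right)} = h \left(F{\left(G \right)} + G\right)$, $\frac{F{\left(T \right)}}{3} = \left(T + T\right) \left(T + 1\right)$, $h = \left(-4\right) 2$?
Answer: $536$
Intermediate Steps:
$h = -8$
$F{\left(T \right)} = 6 T \left(1 + T\right)$ ($F{\left(T \right)} = 3 \left(T + T\right) \left(T + 1\right) = 3 \cdot 2 T \left(1 + T\right) = 6 T \left(1 + T\right)$)
$n{\left(G \right)} = - 8 G - 48 G \left(1 + G\right)$ ($n{\left(G \right)} = - 8 \left(6 G \left(1 + G\right) + G\right) = - 8 \left(G + 6 G \left(1 + G\right)\right) = - 8 G - 48 G \left(1 + G\right)$)
$n{\left(-4 \right)} \left(-1\right) + \left(4 - 12\right) = 8 \left(-4\right) \left(-7 - -24\right) \left(-1\right) + \left(4 - 12\right) = 8 \left(-4\right) \left(-7 + 24\right) \left(-1\right) + \left(4 - 12\right) = 8 \left(-4\right) 17 \left(-1\right) - 8 = \left(-544\right) \left(-1\right) - 8 = 544 - 8 = 536$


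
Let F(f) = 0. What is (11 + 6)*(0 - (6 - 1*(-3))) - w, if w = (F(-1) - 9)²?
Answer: -234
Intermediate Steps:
w = 81 (w = (0 - 9)² = (-9)² = 81)
(11 + 6)*(0 - (6 - 1*(-3))) - w = (11 + 6)*(0 - (6 - 1*(-3))) - 1*81 = 17*(0 - (6 + 3)) - 81 = 17*(0 - 1*9) - 81 = 17*(0 - 9) - 81 = 17*(-9) - 81 = -153 - 81 = -234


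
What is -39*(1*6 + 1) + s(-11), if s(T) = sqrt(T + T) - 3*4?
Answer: -285 + I*sqrt(22) ≈ -285.0 + 4.6904*I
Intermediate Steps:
s(T) = -12 + sqrt(2)*sqrt(T) (s(T) = sqrt(2*T) - 1*12 = sqrt(2)*sqrt(T) - 12 = -12 + sqrt(2)*sqrt(T))
-39*(1*6 + 1) + s(-11) = -39*(1*6 + 1) + (-12 + sqrt(2)*sqrt(-11)) = -39*(6 + 1) + (-12 + sqrt(2)*(I*sqrt(11))) = -39*7 + (-12 + I*sqrt(22)) = -273 + (-12 + I*sqrt(22)) = -285 + I*sqrt(22)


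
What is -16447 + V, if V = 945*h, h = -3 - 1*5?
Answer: -24007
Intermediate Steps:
h = -8 (h = -3 - 5 = -8)
V = -7560 (V = 945*(-8) = -7560)
-16447 + V = -16447 - 7560 = -24007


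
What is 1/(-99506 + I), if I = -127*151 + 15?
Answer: -1/118668 ≈ -8.4269e-6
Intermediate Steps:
I = -19162 (I = -19177 + 15 = -19162)
1/(-99506 + I) = 1/(-99506 - 19162) = 1/(-118668) = -1/118668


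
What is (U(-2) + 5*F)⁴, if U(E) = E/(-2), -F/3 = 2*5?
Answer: 492884401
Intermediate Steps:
F = -30 (F = -6*5 = -3*10 = -30)
U(E) = -E/2 (U(E) = E*(-½) = -E/2)
(U(-2) + 5*F)⁴ = (-½*(-2) + 5*(-30))⁴ = (1 - 150)⁴ = (-149)⁴ = 492884401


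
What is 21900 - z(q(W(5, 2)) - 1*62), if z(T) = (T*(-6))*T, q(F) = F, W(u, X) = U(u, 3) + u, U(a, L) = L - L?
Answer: 41394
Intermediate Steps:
U(a, L) = 0
W(u, X) = u (W(u, X) = 0 + u = u)
z(T) = -6*T² (z(T) = (-6*T)*T = -6*T²)
21900 - z(q(W(5, 2)) - 1*62) = 21900 - (-6)*(5 - 1*62)² = 21900 - (-6)*(5 - 62)² = 21900 - (-6)*(-57)² = 21900 - (-6)*3249 = 21900 - 1*(-19494) = 21900 + 19494 = 41394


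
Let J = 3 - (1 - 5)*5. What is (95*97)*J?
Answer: 211945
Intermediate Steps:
J = 23 (J = 3 - (-4)*5 = 3 - 1*(-20) = 3 + 20 = 23)
(95*97)*J = (95*97)*23 = 9215*23 = 211945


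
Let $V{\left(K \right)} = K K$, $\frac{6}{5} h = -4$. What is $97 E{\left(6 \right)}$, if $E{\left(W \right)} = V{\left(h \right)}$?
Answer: $\frac{9700}{9} \approx 1077.8$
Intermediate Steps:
$h = - \frac{10}{3}$ ($h = \frac{5}{6} \left(-4\right) = - \frac{10}{3} \approx -3.3333$)
$V{\left(K \right)} = K^{2}$
$E{\left(W \right)} = \frac{100}{9}$ ($E{\left(W \right)} = \left(- \frac{10}{3}\right)^{2} = \frac{100}{9}$)
$97 E{\left(6 \right)} = 97 \cdot \frac{100}{9} = \frac{9700}{9}$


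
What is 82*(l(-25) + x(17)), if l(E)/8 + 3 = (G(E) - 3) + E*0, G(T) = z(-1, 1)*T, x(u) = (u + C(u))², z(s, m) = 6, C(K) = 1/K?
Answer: -22678904/289 ≈ -78474.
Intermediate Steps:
x(u) = (u + 1/u)²
G(T) = 6*T
l(E) = -48 + 48*E (l(E) = -24 + 8*((6*E - 3) + E*0) = -24 + 8*((-3 + 6*E) + 0) = -24 + 8*(-3 + 6*E) = -24 + (-24 + 48*E) = -48 + 48*E)
82*(l(-25) + x(17)) = 82*((-48 + 48*(-25)) + (1 + 17²)²/17²) = 82*((-48 - 1200) + (1 + 289)²/289) = 82*(-1248 + (1/289)*290²) = 82*(-1248 + (1/289)*84100) = 82*(-1248 + 84100/289) = 82*(-276572/289) = -22678904/289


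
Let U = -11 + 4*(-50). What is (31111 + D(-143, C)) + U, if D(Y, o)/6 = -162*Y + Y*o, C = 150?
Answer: 41196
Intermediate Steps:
D(Y, o) = -972*Y + 6*Y*o (D(Y, o) = 6*(-162*Y + Y*o) = -972*Y + 6*Y*o)
U = -211 (U = -11 - 200 = -211)
(31111 + D(-143, C)) + U = (31111 + 6*(-143)*(-162 + 150)) - 211 = (31111 + 6*(-143)*(-12)) - 211 = (31111 + 10296) - 211 = 41407 - 211 = 41196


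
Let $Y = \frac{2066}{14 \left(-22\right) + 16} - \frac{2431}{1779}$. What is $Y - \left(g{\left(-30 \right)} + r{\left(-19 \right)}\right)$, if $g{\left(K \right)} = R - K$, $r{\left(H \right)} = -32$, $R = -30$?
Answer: $\frac{6118855}{259734} \approx 23.558$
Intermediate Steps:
$g{\left(K \right)} = -30 - K$
$Y = - \frac{2192633}{259734}$ ($Y = \frac{2066}{-308 + 16} - \frac{2431}{1779} = \frac{2066}{-292} - \frac{2431}{1779} = 2066 \left(- \frac{1}{292}\right) - \frac{2431}{1779} = - \frac{1033}{146} - \frac{2431}{1779} = - \frac{2192633}{259734} \approx -8.4418$)
$Y - \left(g{\left(-30 \right)} + r{\left(-19 \right)}\right) = - \frac{2192633}{259734} - \left(\left(-30 - -30\right) - 32\right) = - \frac{2192633}{259734} - \left(\left(-30 + 30\right) - 32\right) = - \frac{2192633}{259734} - \left(0 - 32\right) = - \frac{2192633}{259734} - -32 = - \frac{2192633}{259734} + 32 = \frac{6118855}{259734}$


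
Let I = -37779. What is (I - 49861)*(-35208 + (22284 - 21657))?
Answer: 3030678840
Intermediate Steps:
(I - 49861)*(-35208 + (22284 - 21657)) = (-37779 - 49861)*(-35208 + (22284 - 21657)) = -87640*(-35208 + 627) = -87640*(-34581) = 3030678840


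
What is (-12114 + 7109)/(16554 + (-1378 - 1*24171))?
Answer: 143/257 ≈ 0.55642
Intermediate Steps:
(-12114 + 7109)/(16554 + (-1378 - 1*24171)) = -5005/(16554 + (-1378 - 24171)) = -5005/(16554 - 25549) = -5005/(-8995) = -5005*(-1/8995) = 143/257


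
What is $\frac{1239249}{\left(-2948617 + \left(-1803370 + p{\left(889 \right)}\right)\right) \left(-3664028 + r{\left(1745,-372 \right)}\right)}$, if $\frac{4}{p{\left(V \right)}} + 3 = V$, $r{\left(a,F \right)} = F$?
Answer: $\frac{548987307}{7714039247791600} \approx 7.1167 \cdot 10^{-8}$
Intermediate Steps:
$p{\left(V \right)} = \frac{4}{-3 + V}$
$\frac{1239249}{\left(-2948617 + \left(-1803370 + p{\left(889 \right)}\right)\right) \left(-3664028 + r{\left(1745,-372 \right)}\right)} = \frac{1239249}{\left(-2948617 - \left(1803370 - \frac{4}{-3 + 889}\right)\right) \left(-3664028 - 372\right)} = \frac{1239249}{\left(-2948617 - \left(1803370 - \frac{4}{886}\right)\right) \left(-3664400\right)} = \frac{1239249}{\left(-2948617 + \left(-1803370 + 4 \cdot \frac{1}{886}\right)\right) \left(-3664400\right)} = \frac{1239249}{\left(-2948617 + \left(-1803370 + \frac{2}{443}\right)\right) \left(-3664400\right)} = \frac{1239249}{\left(-2948617 - \frac{798892908}{443}\right) \left(-3664400\right)} = \frac{1239249}{\left(- \frac{2105130239}{443}\right) \left(-3664400\right)} = \frac{1239249}{\frac{7714039247791600}{443}} = 1239249 \cdot \frac{443}{7714039247791600} = \frac{548987307}{7714039247791600}$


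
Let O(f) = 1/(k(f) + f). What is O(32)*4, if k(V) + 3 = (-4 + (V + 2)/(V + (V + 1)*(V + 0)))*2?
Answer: 64/337 ≈ 0.18991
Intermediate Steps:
k(V) = -11 + 2*(2 + V)/(V + V*(1 + V)) (k(V) = -3 + (-4 + (V + 2)/(V + (V + 1)*(V + 0)))*2 = -3 + (-4 + (2 + V)/(V + (1 + V)*V))*2 = -3 + (-4 + (2 + V)/(V + V*(1 + V)))*2 = -3 + (-8 + 2*(2 + V)/(V + V*(1 + V))) = -11 + 2*(2 + V)/(V + V*(1 + V)))
O(f) = 1/(-11 + f + 2/f) (O(f) = 1/((-11 + 2/f) + f) = 1/(-11 + f + 2/f))
O(32)*4 = (32/(2 + 32*(-11 + 32)))*4 = (32/(2 + 32*21))*4 = (32/(2 + 672))*4 = (32/674)*4 = (32*(1/674))*4 = (16/337)*4 = 64/337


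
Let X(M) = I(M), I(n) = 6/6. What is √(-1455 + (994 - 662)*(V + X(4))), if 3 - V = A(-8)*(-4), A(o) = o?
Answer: I*√10751 ≈ 103.69*I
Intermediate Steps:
I(n) = 1 (I(n) = 6*(⅙) = 1)
V = -29 (V = 3 - (-8)*(-4) = 3 - 1*32 = 3 - 32 = -29)
X(M) = 1
√(-1455 + (994 - 662)*(V + X(4))) = √(-1455 + (994 - 662)*(-29 + 1)) = √(-1455 + 332*(-28)) = √(-1455 - 9296) = √(-10751) = I*√10751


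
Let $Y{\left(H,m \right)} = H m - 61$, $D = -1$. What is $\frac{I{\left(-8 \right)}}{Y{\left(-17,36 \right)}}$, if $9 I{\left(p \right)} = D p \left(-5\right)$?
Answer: $\frac{40}{6057} \approx 0.0066039$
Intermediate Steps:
$Y{\left(H,m \right)} = -61 + H m$
$I{\left(p \right)} = \frac{5 p}{9}$ ($I{\left(p \right)} = \frac{- p \left(-5\right)}{9} = \frac{5 p}{9}$)
$\frac{I{\left(-8 \right)}}{Y{\left(-17,36 \right)}} = \frac{\frac{5}{9} \left(-8\right)}{-61 - 612} = - \frac{40}{9 \left(-61 - 612\right)} = - \frac{40}{9 \left(-673\right)} = \left(- \frac{40}{9}\right) \left(- \frac{1}{673}\right) = \frac{40}{6057}$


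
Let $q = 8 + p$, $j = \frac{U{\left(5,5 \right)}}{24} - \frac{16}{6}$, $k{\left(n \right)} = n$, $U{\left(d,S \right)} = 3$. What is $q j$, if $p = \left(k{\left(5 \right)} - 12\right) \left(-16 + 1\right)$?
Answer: $- \frac{6893}{24} \approx -287.21$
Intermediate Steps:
$p = 105$ ($p = \left(5 - 12\right) \left(-16 + 1\right) = \left(-7\right) \left(-15\right) = 105$)
$j = - \frac{61}{24}$ ($j = \frac{3}{24} - \frac{16}{6} = 3 \cdot \frac{1}{24} - \frac{8}{3} = \frac{1}{8} - \frac{8}{3} = - \frac{61}{24} \approx -2.5417$)
$q = 113$ ($q = 8 + 105 = 113$)
$q j = 113 \left(- \frac{61}{24}\right) = - \frac{6893}{24}$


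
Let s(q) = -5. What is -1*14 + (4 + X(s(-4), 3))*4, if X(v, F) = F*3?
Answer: 38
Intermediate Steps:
X(v, F) = 3*F
-1*14 + (4 + X(s(-4), 3))*4 = -1*14 + (4 + 3*3)*4 = -14 + (4 + 9)*4 = -14 + 13*4 = -14 + 52 = 38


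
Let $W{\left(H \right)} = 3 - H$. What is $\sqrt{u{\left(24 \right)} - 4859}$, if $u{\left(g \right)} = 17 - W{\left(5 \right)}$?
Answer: $22 i \sqrt{10} \approx 69.57 i$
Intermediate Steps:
$u{\left(g \right)} = 19$ ($u{\left(g \right)} = 17 - \left(3 - 5\right) = 17 - -2 = 17 + 2 = 19$)
$\sqrt{u{\left(24 \right)} - 4859} = \sqrt{19 - 4859} = \sqrt{-4840} = 22 i \sqrt{10}$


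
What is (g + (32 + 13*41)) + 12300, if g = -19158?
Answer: -6293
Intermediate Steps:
(g + (32 + 13*41)) + 12300 = (-19158 + (32 + 13*41)) + 12300 = (-19158 + (32 + 533)) + 12300 = (-19158 + 565) + 12300 = -18593 + 12300 = -6293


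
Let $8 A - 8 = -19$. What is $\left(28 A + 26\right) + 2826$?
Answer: $\frac{5627}{2} \approx 2813.5$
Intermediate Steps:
$A = - \frac{11}{8}$ ($A = 1 + \frac{1}{8} \left(-19\right) = 1 - \frac{19}{8} = - \frac{11}{8} \approx -1.375$)
$\left(28 A + 26\right) + 2826 = \left(28 \left(- \frac{11}{8}\right) + 26\right) + 2826 = \left(- \frac{77}{2} + 26\right) + 2826 = - \frac{25}{2} + 2826 = \frac{5627}{2}$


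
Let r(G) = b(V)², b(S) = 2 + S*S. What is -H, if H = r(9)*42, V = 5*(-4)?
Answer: -6787368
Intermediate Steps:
V = -20
b(S) = 2 + S²
r(G) = 161604 (r(G) = (2 + (-20)²)² = (2 + 400)² = 402² = 161604)
H = 6787368 (H = 161604*42 = 6787368)
-H = -1*6787368 = -6787368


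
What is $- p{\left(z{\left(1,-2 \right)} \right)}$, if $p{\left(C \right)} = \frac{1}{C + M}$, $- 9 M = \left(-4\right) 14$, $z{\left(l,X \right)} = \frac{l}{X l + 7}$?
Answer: $- \frac{45}{289} \approx -0.15571$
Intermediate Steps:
$z{\left(l,X \right)} = \frac{l}{7 + X l}$
$M = \frac{56}{9}$ ($M = - \frac{\left(-4\right) 14}{9} = \left(- \frac{1}{9}\right) \left(-56\right) = \frac{56}{9} \approx 6.2222$)
$p{\left(C \right)} = \frac{1}{\frac{56}{9} + C}$ ($p{\left(C \right)} = \frac{1}{C + \frac{56}{9}} = \frac{1}{\frac{56}{9} + C}$)
$- p{\left(z{\left(1,-2 \right)} \right)} = - \frac{9}{56 + 9 \cdot 1 \frac{1}{7 - 2}} = - \frac{9}{56 + 9 \cdot 1 \cdot \frac{1}{5}} = - \frac{9}{56 + 9 \cdot \frac{1}{5}} = - \frac{9}{56 + \frac{9}{5}} = - \frac{9}{\frac{289}{5}} = - \frac{9 \cdot 5}{289} = \left(-1\right) \frac{45}{289} = - \frac{45}{289}$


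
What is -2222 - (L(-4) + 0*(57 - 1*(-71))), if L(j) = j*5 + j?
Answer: -2198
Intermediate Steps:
L(j) = 6*j (L(j) = 5*j + j = 6*j)
-2222 - (L(-4) + 0*(57 - 1*(-71))) = -2222 - (6*(-4) + 0*(57 - 1*(-71))) = -2222 - (-24 + 0*(57 + 71)) = -2222 - (-24 + 0*128) = -2222 - (-24 + 0) = -2222 - 1*(-24) = -2222 + 24 = -2198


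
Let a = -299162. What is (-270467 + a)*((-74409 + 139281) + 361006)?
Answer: -242592459262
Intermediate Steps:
(-270467 + a)*((-74409 + 139281) + 361006) = (-270467 - 299162)*((-74409 + 139281) + 361006) = -569629*(64872 + 361006) = -569629*425878 = -242592459262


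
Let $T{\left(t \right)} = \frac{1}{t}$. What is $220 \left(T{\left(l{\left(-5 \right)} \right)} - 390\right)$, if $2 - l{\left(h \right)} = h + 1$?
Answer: $- \frac{257290}{3} \approx -85763.0$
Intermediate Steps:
$l{\left(h \right)} = 1 - h$ ($l{\left(h \right)} = 2 - \left(h + 1\right) = 2 - \left(1 + h\right) = 1 - h$)
$220 \left(T{\left(l{\left(-5 \right)} \right)} - 390\right) = 220 \left(\frac{1}{1 - -5} - 390\right) = 220 \left(\frac{1}{1 + 5} - 390\right) = 220 \left(\frac{1}{6} - 390\right) = 220 \left(- \frac{2339}{6}\right) = - \frac{257290}{3}$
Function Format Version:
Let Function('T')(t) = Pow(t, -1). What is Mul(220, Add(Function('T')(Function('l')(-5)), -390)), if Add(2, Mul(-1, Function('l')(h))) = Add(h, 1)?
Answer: Rational(-257290, 3) ≈ -85763.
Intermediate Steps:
Function('l')(h) = Add(1, Mul(-1, h)) (Function('l')(h) = Add(2, Mul(-1, Add(h, 1))) = Add(2, Mul(-1, Add(1, h))) = Add(2, Add(-1, Mul(-1, h))) = Add(1, Mul(-1, h)))
Mul(220, Add(Function('T')(Function('l')(-5)), -390)) = Mul(220, Add(Pow(Add(1, Mul(-1, -5)), -1), -390)) = Mul(220, Add(Pow(Add(1, 5), -1), -390)) = Mul(220, Add(Pow(6, -1), -390)) = Mul(220, Add(Rational(1, 6), -390)) = Mul(220, Rational(-2339, 6)) = Rational(-257290, 3)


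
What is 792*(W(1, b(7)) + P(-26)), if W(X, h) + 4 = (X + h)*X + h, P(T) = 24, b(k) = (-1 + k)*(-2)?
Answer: -2376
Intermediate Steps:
b(k) = 2 - 2*k
W(X, h) = -4 + h + X*(X + h) (W(X, h) = -4 + ((X + h)*X + h) = -4 + (X*(X + h) + h) = -4 + (h + X*(X + h)) = -4 + h + X*(X + h))
792*(W(1, b(7)) + P(-26)) = 792*((-4 + (2 - 2*7) + 1² + 1*(2 - 2*7)) + 24) = 792*((-4 + (2 - 14) + 1 + 1*(2 - 14)) + 24) = 792*((-4 - 12 + 1 + 1*(-12)) + 24) = 792*((-4 - 12 + 1 - 12) + 24) = 792*(-27 + 24) = 792*(-3) = -2376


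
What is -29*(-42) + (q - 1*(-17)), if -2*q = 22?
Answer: 1224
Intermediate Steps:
q = -11 (q = -½*22 = -11)
-29*(-42) + (q - 1*(-17)) = -29*(-42) + (-11 - 1*(-17)) = 1218 + (-11 + 17) = 1218 + 6 = 1224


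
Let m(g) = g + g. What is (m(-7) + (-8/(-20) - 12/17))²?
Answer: 1478656/7225 ≈ 204.66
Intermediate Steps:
m(g) = 2*g
(m(-7) + (-8/(-20) - 12/17))² = (2*(-7) + (-8/(-20) - 12/17))² = (-14 + (-8*(-1/20) - 12*1/17))² = (-14 + (⅖ - 12/17))² = (-14 - 26/85)² = (-1216/85)² = 1478656/7225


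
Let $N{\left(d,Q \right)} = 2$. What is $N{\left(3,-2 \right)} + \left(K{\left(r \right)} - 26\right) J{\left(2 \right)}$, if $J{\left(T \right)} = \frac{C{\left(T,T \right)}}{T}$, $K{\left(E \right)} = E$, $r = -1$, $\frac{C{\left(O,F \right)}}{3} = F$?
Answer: $-79$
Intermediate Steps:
$C{\left(O,F \right)} = 3 F$
$J{\left(T \right)} = 3$ ($J{\left(T \right)} = \frac{3 T}{T} = 3$)
$N{\left(3,-2 \right)} + \left(K{\left(r \right)} - 26\right) J{\left(2 \right)} = 2 + \left(-1 - 26\right) 3 = 2 - 81 = -79$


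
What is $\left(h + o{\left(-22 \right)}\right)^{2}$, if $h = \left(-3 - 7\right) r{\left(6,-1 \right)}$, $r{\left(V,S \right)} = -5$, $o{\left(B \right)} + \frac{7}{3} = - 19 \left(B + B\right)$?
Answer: $\frac{7027801}{9} \approx 7.8087 \cdot 10^{5}$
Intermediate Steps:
$o{\left(B \right)} = - \frac{7}{3} - 38 B$ ($o{\left(B \right)} = - \frac{7}{3} - 19 \left(B + B\right) = - \frac{7}{3} - 19 \cdot 2 B = - \frac{7}{3} - 38 B$)
$h = 50$ ($h = \left(-3 - 7\right) \left(-5\right) = \left(-10\right) \left(-5\right) = 50$)
$\left(h + o{\left(-22 \right)}\right)^{2} = \left(50 - - \frac{2501}{3}\right)^{2} = \left(50 + \left(- \frac{7}{3} + 836\right)\right)^{2} = \left(50 + \frac{2501}{3}\right)^{2} = \left(\frac{2651}{3}\right)^{2} = \frac{7027801}{9}$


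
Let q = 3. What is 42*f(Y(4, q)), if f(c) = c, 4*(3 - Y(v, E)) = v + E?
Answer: 105/2 ≈ 52.500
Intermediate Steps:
Y(v, E) = 3 - E/4 - v/4 (Y(v, E) = 3 - (v + E)/4 = 3 - (E + v)/4 = 3 + (-E/4 - v/4) = 3 - E/4 - v/4)
42*f(Y(4, q)) = 42*(3 - 1/4*3 - 1/4*4) = 42*(3 - 3/4 - 1) = 42*(5/4) = 105/2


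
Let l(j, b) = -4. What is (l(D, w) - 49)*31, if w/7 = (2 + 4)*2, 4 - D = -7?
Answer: -1643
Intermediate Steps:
D = 11 (D = 4 - 1*(-7) = 4 + 7 = 11)
w = 84 (w = 7*((2 + 4)*2) = 7*(6*2) = 7*12 = 84)
(l(D, w) - 49)*31 = (-4 - 49)*31 = -53*31 = -1643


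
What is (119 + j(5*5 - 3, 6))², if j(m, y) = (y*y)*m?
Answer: 829921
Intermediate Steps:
j(m, y) = m*y² (j(m, y) = y²*m = m*y²)
(119 + j(5*5 - 3, 6))² = (119 + (5*5 - 3)*6²)² = (119 + (25 - 3)*36)² = (119 + 22*36)² = (119 + 792)² = 911² = 829921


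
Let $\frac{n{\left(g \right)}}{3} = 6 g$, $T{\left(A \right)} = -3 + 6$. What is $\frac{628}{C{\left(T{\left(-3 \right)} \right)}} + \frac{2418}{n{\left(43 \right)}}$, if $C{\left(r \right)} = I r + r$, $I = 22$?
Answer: $\frac{12091}{989} \approx 12.225$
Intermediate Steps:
$T{\left(A \right)} = 3$
$n{\left(g \right)} = 18 g$ ($n{\left(g \right)} = 3 \cdot 6 g = 18 g$)
$C{\left(r \right)} = 23 r$ ($C{\left(r \right)} = 22 r + r = 23 r$)
$\frac{628}{C{\left(T{\left(-3 \right)} \right)}} + \frac{2418}{n{\left(43 \right)}} = \frac{628}{23 \cdot 3} + \frac{2418}{18 \cdot 43} = \frac{628}{69} + \frac{2418}{774} = 628 \cdot \frac{1}{69} + 2418 \cdot \frac{1}{774} = \frac{628}{69} + \frac{403}{129} = \frac{12091}{989}$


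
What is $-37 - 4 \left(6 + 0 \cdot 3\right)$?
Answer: $-61$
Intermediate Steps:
$-37 - 4 \left(6 + 0 \cdot 3\right) = -37 - 4 \left(6 + 0\right) = -37 - 24 = -61$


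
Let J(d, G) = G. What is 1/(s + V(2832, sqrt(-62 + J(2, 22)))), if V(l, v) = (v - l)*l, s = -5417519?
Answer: -13437743/180573257743009 - 5664*I*sqrt(10)/180573257743009 ≈ -7.4417e-8 - 9.919e-11*I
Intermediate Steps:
V(l, v) = l*(v - l)
1/(s + V(2832, sqrt(-62 + J(2, 22)))) = 1/(-5417519 + 2832*(sqrt(-62 + 22) - 1*2832)) = 1/(-5417519 + 2832*(sqrt(-40) - 2832)) = 1/(-5417519 + 2832*(2*I*sqrt(10) - 2832)) = 1/(-5417519 + 2832*(-2832 + 2*I*sqrt(10))) = 1/(-5417519 + (-8020224 + 5664*I*sqrt(10))) = 1/(-13437743 + 5664*I*sqrt(10))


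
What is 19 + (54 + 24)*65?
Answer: 5089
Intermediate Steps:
19 + (54 + 24)*65 = 19 + 78*65 = 19 + 5070 = 5089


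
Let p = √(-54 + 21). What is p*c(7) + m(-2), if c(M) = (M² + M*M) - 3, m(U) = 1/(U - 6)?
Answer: -⅛ + 95*I*√33 ≈ -0.125 + 545.73*I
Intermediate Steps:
m(U) = 1/(-6 + U)
c(M) = -3 + 2*M² (c(M) = (M² + M²) - 3 = 2*M² - 3 = -3 + 2*M²)
p = I*√33 (p = √(-33) = I*√33 ≈ 5.7446*I)
p*c(7) + m(-2) = (I*√33)*(-3 + 2*7²) + 1/(-6 - 2) = (I*√33)*(-3 + 2*49) + 1/(-8) = (I*√33)*(-3 + 98) - ⅛ = (I*√33)*95 - ⅛ = 95*I*√33 - ⅛ = -⅛ + 95*I*√33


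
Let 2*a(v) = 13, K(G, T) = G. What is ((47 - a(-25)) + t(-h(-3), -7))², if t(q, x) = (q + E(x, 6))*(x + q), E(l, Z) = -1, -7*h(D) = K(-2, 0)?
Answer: 23882769/9604 ≈ 2486.8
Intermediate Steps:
h(D) = 2/7 (h(D) = -⅐*(-2) = 2/7)
a(v) = 13/2 (a(v) = (½)*13 = 13/2)
t(q, x) = (-1 + q)*(q + x) (t(q, x) = (q - 1)*(x + q) = (-1 + q)*(q + x))
((47 - a(-25)) + t(-h(-3), -7))² = ((47 - 1*13/2) + ((-1*2/7)² - (-1)*2/7 - 1*(-7) - 1*2/7*(-7)))² = ((47 - 13/2) + ((-2/7)² - 1*(-2/7) + 7 - 2/7*(-7)))² = (81/2 + (4/49 + 2/7 + 7 + 2))² = (81/2 + 459/49)² = (4887/98)² = 23882769/9604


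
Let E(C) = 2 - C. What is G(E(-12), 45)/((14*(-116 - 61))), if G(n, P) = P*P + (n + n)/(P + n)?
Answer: -119503/146202 ≈ -0.81738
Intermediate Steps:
G(n, P) = P² + 2*n/(P + n) (G(n, P) = P² + (2*n)/(P + n) = P² + 2*n/(P + n))
G(E(-12), 45)/((14*(-116 - 61))) = ((45³ + 2*(2 - 1*(-12)) + (2 - 1*(-12))*45²)/(45 + (2 - 1*(-12))))/((14*(-116 - 61))) = ((91125 + 2*(2 + 12) + (2 + 12)*2025)/(45 + (2 + 12)))/((14*(-177))) = ((91125 + 2*14 + 14*2025)/(45 + 14))/(-2478) = ((91125 + 28 + 28350)/59)*(-1/2478) = ((1/59)*119503)*(-1/2478) = (119503/59)*(-1/2478) = -119503/146202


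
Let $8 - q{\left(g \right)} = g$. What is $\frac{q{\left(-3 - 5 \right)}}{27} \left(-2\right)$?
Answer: $- \frac{32}{27} \approx -1.1852$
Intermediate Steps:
$q{\left(g \right)} = 8 - g$
$\frac{q{\left(-3 - 5 \right)}}{27} \left(-2\right) = \frac{8 - \left(-3 - 5\right)}{27} \left(-2\right) = \frac{8 - -8}{27} \left(-2\right) = \frac{8 + 8}{27} \left(-2\right) = \frac{1}{27} \cdot 16 \left(-2\right) = \frac{16}{27} \left(-2\right) = - \frac{32}{27}$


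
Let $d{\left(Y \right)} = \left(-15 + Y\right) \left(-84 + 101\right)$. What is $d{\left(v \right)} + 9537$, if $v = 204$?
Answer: $12750$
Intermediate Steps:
$d{\left(Y \right)} = -255 + 17 Y$ ($d{\left(Y \right)} = \left(-15 + Y\right) 17 = -255 + 17 Y$)
$d{\left(v \right)} + 9537 = \left(-255 + 17 \cdot 204\right) + 9537 = \left(-255 + 3468\right) + 9537 = 3213 + 9537 = 12750$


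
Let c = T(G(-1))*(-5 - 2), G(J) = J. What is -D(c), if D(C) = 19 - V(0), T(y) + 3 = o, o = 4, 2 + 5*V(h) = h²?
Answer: -97/5 ≈ -19.400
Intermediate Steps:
V(h) = -⅖ + h²/5
T(y) = 1 (T(y) = -3 + 4 = 1)
c = -7 (c = 1*(-5 - 2) = 1*(-7) = -7)
D(C) = 97/5 (D(C) = 19 - (-⅖ + (⅕)*0²) = 19 - (-⅖ + (⅕)*0) = 19 - (-⅖ + 0) = 19 - 1*(-⅖) = 19 + ⅖ = 97/5)
-D(c) = -1*97/5 = -97/5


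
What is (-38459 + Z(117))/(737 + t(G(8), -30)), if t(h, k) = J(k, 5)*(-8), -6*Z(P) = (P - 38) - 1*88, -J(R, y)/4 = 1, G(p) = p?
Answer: -76915/1538 ≈ -50.010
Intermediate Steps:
J(R, y) = -4 (J(R, y) = -4*1 = -4)
Z(P) = 21 - P/6 (Z(P) = -((P - 38) - 1*88)/6 = -((-38 + P) - 88)/6 = -(-126 + P)/6 = 21 - P/6)
t(h, k) = 32 (t(h, k) = -4*(-8) = 32)
(-38459 + Z(117))/(737 + t(G(8), -30)) = (-38459 + (21 - ⅙*117))/(737 + 32) = (-38459 + (21 - 39/2))/769 = (-38459 + 3/2)*(1/769) = -76915/2*1/769 = -76915/1538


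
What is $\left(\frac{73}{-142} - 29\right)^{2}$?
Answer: $\frac{17564481}{20164} \approx 871.08$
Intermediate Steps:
$\left(\frac{73}{-142} - 29\right)^{2} = \left(73 \left(- \frac{1}{142}\right) - 29\right)^{2} = \left(- \frac{73}{142} - 29\right)^{2} = \left(- \frac{4191}{142}\right)^{2} = \frac{17564481}{20164}$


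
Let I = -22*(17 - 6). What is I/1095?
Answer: -242/1095 ≈ -0.22100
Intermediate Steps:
I = -242 (I = -22*11 = -242)
I/1095 = -242/1095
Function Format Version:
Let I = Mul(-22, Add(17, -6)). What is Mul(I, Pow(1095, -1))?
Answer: Rational(-242, 1095) ≈ -0.22100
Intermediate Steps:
I = -242 (I = Mul(-22, 11) = -242)
Mul(I, Pow(1095, -1)) = Mul(-242, Pow(1095, -1)) = Mul(-242, Rational(1, 1095)) = Rational(-242, 1095)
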